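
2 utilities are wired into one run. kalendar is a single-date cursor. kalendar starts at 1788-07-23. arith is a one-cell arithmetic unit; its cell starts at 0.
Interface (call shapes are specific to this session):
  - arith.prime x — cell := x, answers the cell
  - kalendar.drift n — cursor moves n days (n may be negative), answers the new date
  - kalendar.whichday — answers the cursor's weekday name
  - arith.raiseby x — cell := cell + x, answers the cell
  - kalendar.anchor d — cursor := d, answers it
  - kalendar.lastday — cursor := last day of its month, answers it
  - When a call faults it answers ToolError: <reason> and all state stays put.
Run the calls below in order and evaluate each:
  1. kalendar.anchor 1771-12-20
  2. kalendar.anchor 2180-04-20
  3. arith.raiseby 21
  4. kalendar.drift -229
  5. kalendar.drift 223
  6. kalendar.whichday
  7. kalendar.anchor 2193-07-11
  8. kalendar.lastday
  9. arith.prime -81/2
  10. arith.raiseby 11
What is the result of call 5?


Next I call anchor with d: 1771-12-20, which returns 1771-12-20.
I try anchor with d: 2180-04-20, → 2180-04-20.
I invoke raiseby with x: 21: 21.
Invoking drift with n: -229, and get 2179-09-04.
Then drift with n: 223, — result: 2180-04-14.
Calling whichday, → Friday.
Next I call anchor with d: 2193-07-11, which returns 2193-07-11.
Now I run lastday, and observe 2193-07-31.
I try prime with x: -81/2, and see -81/2.
Now I run raiseby with x: 11, and get -59/2.

Answer: 2180-04-14


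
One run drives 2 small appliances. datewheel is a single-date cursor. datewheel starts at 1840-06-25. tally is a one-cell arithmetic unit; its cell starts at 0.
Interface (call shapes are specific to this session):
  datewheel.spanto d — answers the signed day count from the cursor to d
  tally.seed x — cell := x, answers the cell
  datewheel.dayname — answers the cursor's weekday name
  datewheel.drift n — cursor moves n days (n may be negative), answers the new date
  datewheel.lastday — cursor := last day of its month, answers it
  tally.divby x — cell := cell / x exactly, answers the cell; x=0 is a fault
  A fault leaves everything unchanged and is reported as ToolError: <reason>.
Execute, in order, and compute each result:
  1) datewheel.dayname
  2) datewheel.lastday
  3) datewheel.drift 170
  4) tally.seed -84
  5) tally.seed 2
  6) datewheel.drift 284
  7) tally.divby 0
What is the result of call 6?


Answer: 1841-09-27

Derivation:
# 1. dayname() ~> Thursday
# 2. lastday() ~> 1840-06-30
# 3. drift(n='170') ~> 1840-12-17
# 4. seed(x='-84') ~> -84
# 5. seed(x='2') ~> 2
# 6. drift(n='284') ~> 1841-09-27
# 7. divby(x='0') ~> ToolError: division by zero


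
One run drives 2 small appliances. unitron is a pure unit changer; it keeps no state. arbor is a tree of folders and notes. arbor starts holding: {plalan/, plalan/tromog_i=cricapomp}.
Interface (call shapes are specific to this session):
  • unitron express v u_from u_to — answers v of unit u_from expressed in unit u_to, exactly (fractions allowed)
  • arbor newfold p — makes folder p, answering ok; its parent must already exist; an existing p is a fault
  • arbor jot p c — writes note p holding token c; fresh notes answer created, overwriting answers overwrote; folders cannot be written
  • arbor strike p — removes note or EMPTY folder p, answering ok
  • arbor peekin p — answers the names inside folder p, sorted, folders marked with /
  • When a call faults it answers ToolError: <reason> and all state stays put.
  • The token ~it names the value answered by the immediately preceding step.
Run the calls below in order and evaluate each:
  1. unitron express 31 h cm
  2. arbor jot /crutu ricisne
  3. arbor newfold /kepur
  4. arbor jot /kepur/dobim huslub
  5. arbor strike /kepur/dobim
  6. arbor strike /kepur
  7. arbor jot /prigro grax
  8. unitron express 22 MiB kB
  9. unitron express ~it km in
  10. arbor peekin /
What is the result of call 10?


;; unitron express(31, h, cm) => ToolError: incompatible units
;; arbor jot(/crutu, ricisne) => created
;; arbor newfold(/kepur) => ok
;; arbor jot(/kepur/dobim, huslub) => created
;; arbor strike(/kepur/dobim) => ok
;; arbor strike(/kepur) => ok
;; arbor jot(/prigro, grax) => created
;; unitron express(22, MiB, kB) => 2883584/125
;; unitron express(~it, km, in) => 115343360000/127
;; arbor peekin(/) => [crutu, plalan/, prigro]

Answer: [crutu, plalan/, prigro]


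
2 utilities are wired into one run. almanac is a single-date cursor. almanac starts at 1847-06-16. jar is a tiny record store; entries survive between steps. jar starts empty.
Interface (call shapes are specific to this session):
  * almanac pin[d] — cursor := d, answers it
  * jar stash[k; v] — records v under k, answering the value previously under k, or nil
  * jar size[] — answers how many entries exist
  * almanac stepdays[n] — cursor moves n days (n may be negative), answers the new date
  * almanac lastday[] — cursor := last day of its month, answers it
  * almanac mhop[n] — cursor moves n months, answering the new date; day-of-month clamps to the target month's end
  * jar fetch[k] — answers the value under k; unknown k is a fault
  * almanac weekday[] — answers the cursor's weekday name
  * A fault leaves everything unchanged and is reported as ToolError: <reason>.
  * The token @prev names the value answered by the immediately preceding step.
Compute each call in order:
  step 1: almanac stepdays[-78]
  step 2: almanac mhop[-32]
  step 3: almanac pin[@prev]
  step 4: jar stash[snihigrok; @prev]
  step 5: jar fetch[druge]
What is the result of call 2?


→ almanac stepdays(n='-78')
← 1847-03-30
→ almanac mhop(n='-32')
← 1844-07-30
→ almanac pin(d='@prev')
← 1844-07-30
→ jar stash(k='snihigrok', v='@prev')
← nil
→ jar fetch(k='druge')
← ToolError: no such key druge

Answer: 1844-07-30


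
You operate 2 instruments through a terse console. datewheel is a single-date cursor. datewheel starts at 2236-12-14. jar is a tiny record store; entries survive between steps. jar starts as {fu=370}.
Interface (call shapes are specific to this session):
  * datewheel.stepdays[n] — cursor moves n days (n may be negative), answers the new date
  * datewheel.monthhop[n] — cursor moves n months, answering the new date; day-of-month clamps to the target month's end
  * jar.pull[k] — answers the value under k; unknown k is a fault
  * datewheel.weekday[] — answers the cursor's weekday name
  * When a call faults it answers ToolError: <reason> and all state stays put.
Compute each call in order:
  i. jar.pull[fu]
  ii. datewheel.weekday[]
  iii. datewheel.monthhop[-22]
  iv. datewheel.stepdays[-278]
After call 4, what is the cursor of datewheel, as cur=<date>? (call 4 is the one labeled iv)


$ jar.pull k→fu
= 370
$ datewheel.weekday
= Wednesday
$ datewheel.monthhop n→-22
= 2235-02-14
$ datewheel.stepdays n→-278
= 2234-05-12

Answer: cur=2234-05-12


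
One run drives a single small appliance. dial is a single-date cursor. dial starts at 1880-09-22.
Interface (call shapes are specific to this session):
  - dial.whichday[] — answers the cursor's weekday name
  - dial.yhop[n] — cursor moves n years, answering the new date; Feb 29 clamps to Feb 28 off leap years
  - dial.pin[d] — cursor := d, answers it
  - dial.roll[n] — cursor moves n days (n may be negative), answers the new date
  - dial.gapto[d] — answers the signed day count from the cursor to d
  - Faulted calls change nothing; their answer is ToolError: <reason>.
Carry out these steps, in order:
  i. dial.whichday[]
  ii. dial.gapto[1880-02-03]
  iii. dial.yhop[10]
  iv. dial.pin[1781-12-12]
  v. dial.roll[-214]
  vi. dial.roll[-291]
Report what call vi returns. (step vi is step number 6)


Answer: 1780-07-25

Derivation:
-- 1. whichday() : Wednesday
-- 2. gapto(d→1880-02-03) : -232
-- 3. yhop(n→10) : 1890-09-22
-- 4. pin(d→1781-12-12) : 1781-12-12
-- 5. roll(n→-214) : 1781-05-12
-- 6. roll(n→-291) : 1780-07-25


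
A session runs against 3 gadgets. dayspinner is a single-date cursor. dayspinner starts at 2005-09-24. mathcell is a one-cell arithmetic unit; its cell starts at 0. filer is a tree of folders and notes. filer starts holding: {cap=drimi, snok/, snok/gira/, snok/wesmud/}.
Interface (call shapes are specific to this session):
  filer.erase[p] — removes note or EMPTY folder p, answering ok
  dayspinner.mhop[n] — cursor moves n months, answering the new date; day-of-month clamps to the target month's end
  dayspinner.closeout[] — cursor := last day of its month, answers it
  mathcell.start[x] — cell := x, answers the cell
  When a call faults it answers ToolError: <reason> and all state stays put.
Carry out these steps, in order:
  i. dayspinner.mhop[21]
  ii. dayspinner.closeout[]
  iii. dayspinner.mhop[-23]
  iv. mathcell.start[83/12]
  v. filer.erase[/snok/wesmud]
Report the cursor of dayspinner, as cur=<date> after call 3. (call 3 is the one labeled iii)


→ dayspinner.mhop(n=21)
← 2007-06-24
→ dayspinner.closeout()
← 2007-06-30
→ dayspinner.mhop(n=-23)
← 2005-07-30
→ mathcell.start(x=83/12)
← 83/12
→ filer.erase(p=/snok/wesmud)
← ok

Answer: cur=2005-07-30


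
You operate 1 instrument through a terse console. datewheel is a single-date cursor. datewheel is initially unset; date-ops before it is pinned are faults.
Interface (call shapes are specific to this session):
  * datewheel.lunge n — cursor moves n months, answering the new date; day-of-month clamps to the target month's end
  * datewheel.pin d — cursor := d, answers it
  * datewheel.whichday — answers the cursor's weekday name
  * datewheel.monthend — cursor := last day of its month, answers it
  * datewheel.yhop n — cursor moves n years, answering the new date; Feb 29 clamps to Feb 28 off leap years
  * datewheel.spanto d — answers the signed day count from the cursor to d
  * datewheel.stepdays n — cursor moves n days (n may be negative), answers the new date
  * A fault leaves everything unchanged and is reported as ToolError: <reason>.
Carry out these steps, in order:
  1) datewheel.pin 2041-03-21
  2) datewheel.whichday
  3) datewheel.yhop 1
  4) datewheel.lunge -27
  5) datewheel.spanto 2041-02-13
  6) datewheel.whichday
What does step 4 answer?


Answer: 2039-12-21

Derivation:
;; datewheel.pin(2041-03-21) => 2041-03-21
;; datewheel.whichday() => Thursday
;; datewheel.yhop(1) => 2042-03-21
;; datewheel.lunge(-27) => 2039-12-21
;; datewheel.spanto(2041-02-13) => 420
;; datewheel.whichday() => Wednesday


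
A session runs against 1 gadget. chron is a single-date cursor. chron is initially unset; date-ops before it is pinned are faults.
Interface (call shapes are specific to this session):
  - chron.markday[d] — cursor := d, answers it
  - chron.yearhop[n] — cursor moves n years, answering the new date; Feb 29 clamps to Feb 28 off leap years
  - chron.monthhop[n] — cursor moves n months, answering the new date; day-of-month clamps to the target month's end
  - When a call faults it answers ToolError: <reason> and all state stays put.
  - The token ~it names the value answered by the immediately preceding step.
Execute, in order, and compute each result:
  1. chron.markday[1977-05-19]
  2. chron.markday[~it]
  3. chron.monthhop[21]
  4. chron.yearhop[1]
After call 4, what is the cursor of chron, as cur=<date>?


Invoking chron.markday with d='1977-05-19', and see 1977-05-19.
Now I run chron.markday with d='~it', and observe 1977-05-19.
I run chron.monthhop with n='21', — result: 1979-02-19.
Now I run chron.yearhop with n='1', and observe 1980-02-19.

Answer: cur=1980-02-19


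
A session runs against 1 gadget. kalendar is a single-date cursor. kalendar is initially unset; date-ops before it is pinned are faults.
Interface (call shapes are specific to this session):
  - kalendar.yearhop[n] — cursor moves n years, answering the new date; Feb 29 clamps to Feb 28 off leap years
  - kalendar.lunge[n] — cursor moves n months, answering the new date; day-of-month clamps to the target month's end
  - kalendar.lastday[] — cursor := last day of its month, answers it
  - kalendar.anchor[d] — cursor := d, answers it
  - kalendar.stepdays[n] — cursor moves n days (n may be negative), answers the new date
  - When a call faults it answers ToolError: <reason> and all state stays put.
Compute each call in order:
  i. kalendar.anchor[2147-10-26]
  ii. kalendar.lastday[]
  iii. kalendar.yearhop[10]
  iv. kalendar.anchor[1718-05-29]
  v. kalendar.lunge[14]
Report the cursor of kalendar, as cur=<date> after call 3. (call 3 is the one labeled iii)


I try kalendar.anchor on d='2147-10-26', which returns 2147-10-26.
I use kalendar.lastday(), giving 2147-10-31.
Next I call kalendar.yearhop on n='10': 2157-10-31.
Next I call kalendar.anchor on d='1718-05-29', which returns 1718-05-29.
I run kalendar.lunge on n='14': 1719-07-29.

Answer: cur=2157-10-31


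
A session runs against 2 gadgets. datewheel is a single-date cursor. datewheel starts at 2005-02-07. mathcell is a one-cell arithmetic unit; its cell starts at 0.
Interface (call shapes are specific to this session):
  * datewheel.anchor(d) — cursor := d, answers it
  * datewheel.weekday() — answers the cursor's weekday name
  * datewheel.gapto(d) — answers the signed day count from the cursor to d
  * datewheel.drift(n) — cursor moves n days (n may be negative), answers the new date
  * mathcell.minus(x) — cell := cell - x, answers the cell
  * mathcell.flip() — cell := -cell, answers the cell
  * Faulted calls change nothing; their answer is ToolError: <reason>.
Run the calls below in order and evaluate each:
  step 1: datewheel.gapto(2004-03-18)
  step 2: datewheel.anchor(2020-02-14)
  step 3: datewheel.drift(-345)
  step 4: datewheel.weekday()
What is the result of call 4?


>> gapto(d→2004-03-18)
<< -326
>> anchor(d→2020-02-14)
<< 2020-02-14
>> drift(n→-345)
<< 2019-03-06
>> weekday()
<< Wednesday

Answer: Wednesday


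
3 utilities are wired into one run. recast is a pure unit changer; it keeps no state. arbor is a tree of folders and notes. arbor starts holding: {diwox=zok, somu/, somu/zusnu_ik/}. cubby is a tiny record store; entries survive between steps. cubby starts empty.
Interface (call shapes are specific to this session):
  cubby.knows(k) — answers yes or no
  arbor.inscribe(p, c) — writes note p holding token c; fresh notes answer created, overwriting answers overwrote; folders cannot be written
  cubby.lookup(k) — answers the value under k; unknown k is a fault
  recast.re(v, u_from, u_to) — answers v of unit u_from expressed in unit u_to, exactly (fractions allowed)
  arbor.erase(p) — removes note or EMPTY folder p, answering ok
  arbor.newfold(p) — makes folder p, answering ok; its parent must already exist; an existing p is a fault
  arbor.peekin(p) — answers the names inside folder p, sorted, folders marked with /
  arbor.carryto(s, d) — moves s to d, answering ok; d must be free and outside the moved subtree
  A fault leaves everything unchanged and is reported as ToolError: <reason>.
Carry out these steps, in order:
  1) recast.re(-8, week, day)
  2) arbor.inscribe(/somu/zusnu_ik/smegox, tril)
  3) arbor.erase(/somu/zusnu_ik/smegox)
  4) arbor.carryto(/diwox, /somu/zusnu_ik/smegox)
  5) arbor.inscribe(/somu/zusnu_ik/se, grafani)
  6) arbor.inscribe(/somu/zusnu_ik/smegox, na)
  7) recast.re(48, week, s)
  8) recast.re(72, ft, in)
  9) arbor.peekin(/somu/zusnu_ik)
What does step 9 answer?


Then recast.re with v→-8, u_from→week, u_to→day, yielding -56.
I try arbor.inscribe with p→/somu/zusnu_ik/smegox, c→tril: created.
Now I run arbor.erase with p→/somu/zusnu_ik/smegox, — result: ok.
Next I call arbor.carryto with s→/diwox, d→/somu/zusnu_ik/smegox, yielding ok.
I use arbor.inscribe with p→/somu/zusnu_ik/se, c→grafani, → created.
I invoke arbor.inscribe with p→/somu/zusnu_ik/smegox, c→na, and observe overwrote.
I try recast.re with v→48, u_from→week, u_to→s, which returns 29030400.
I use recast.re with v→72, u_from→ft, u_to→in, giving 864.
Calling arbor.peekin with p→/somu/zusnu_ik, and see [se, smegox].

Answer: [se, smegox]


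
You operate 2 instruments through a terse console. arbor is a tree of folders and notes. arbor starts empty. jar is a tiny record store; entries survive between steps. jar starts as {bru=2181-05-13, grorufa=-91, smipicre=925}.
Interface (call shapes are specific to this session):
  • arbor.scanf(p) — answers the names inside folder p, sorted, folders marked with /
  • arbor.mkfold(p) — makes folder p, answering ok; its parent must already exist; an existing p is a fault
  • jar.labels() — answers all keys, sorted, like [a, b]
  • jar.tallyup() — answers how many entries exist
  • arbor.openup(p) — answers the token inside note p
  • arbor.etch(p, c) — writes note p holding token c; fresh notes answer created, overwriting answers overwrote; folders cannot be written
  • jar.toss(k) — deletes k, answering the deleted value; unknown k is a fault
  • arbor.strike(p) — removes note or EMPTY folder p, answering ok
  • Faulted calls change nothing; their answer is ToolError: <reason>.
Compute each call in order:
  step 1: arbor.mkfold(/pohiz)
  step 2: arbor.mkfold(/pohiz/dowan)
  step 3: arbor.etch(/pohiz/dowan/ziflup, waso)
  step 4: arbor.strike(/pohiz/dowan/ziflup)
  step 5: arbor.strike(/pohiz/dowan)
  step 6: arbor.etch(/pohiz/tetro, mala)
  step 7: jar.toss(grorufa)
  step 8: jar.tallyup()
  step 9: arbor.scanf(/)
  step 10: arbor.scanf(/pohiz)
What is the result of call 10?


>> mkfold(p='/pohiz')
<< ok
>> mkfold(p='/pohiz/dowan')
<< ok
>> etch(p='/pohiz/dowan/ziflup', c='waso')
<< created
>> strike(p='/pohiz/dowan/ziflup')
<< ok
>> strike(p='/pohiz/dowan')
<< ok
>> etch(p='/pohiz/tetro', c='mala')
<< created
>> toss(k='grorufa')
<< -91
>> tallyup()
<< 2
>> scanf(p='/')
<< [pohiz/]
>> scanf(p='/pohiz')
<< [tetro]

Answer: [tetro]


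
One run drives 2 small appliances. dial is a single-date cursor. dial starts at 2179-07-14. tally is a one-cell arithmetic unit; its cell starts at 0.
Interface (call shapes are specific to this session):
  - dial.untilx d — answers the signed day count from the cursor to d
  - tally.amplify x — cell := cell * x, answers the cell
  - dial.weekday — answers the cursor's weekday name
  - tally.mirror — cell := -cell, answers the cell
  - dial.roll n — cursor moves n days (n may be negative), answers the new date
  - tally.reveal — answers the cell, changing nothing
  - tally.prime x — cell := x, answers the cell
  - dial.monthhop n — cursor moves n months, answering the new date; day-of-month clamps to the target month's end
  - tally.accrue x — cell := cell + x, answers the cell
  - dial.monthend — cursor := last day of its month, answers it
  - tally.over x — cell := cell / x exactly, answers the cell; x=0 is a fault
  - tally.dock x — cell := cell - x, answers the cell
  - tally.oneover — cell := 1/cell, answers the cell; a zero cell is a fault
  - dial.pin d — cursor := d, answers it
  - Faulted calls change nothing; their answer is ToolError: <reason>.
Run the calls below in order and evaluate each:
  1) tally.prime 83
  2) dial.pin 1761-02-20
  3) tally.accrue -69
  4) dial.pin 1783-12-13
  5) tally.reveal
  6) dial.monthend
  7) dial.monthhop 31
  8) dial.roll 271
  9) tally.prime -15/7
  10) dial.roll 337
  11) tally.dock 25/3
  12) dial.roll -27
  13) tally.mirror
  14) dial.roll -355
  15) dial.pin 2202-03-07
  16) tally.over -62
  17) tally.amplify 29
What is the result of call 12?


Answer: 1788-03-03

Derivation:
Do: prime[x=83]
See: 83
Do: pin[d=1761-02-20]
See: 1761-02-20
Do: accrue[x=-69]
See: 14
Do: pin[d=1783-12-13]
See: 1783-12-13
Do: reveal[]
See: 14
Do: monthend[]
See: 1783-12-31
Do: monthhop[n=31]
See: 1786-07-31
Do: roll[n=271]
See: 1787-04-28
Do: prime[x=-15/7]
See: -15/7
Do: roll[n=337]
See: 1788-03-30
Do: dock[x=25/3]
See: -220/21
Do: roll[n=-27]
See: 1788-03-03
Do: mirror[]
See: 220/21
Do: roll[n=-355]
See: 1787-03-14
Do: pin[d=2202-03-07]
See: 2202-03-07
Do: over[x=-62]
See: -110/651
Do: amplify[x=29]
See: -3190/651


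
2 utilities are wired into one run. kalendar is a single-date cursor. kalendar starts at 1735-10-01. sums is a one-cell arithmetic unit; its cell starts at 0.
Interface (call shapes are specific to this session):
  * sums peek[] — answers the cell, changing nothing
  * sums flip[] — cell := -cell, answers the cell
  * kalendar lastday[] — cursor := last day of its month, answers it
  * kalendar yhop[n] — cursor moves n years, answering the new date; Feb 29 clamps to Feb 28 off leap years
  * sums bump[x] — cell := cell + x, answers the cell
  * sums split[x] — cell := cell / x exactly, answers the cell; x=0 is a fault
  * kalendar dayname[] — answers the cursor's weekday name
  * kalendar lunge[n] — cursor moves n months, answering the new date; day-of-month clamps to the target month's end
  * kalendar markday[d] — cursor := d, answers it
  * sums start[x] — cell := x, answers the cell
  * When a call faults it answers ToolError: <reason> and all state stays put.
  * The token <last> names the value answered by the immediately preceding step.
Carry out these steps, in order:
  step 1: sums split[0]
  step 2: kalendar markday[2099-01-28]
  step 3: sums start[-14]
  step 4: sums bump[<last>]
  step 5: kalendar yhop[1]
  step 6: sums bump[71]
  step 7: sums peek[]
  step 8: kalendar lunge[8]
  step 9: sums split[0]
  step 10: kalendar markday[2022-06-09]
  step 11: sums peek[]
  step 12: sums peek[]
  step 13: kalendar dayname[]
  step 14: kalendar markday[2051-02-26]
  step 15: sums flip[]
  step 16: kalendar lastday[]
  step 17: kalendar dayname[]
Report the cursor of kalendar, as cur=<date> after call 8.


Answer: cur=2100-09-28

Derivation:
Step: sums split[x=0]
Result: ToolError: division by zero
Step: kalendar markday[d=2099-01-28]
Result: 2099-01-28
Step: sums start[x=-14]
Result: -14
Step: sums bump[x=<last>]
Result: -28
Step: kalendar yhop[n=1]
Result: 2100-01-28
Step: sums bump[x=71]
Result: 43
Step: sums peek[]
Result: 43
Step: kalendar lunge[n=8]
Result: 2100-09-28
Step: sums split[x=0]
Result: ToolError: division by zero
Step: kalendar markday[d=2022-06-09]
Result: 2022-06-09
Step: sums peek[]
Result: 43
Step: sums peek[]
Result: 43
Step: kalendar dayname[]
Result: Thursday
Step: kalendar markday[d=2051-02-26]
Result: 2051-02-26
Step: sums flip[]
Result: -43
Step: kalendar lastday[]
Result: 2051-02-28
Step: kalendar dayname[]
Result: Tuesday


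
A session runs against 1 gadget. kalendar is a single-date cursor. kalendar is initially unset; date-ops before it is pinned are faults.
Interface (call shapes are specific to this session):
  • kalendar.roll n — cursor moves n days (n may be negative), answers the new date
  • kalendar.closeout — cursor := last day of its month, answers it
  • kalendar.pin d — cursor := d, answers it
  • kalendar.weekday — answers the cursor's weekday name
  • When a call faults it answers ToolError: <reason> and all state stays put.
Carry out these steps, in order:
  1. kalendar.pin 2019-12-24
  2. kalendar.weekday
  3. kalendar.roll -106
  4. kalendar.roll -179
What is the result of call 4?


>> kalendar.pin(d='2019-12-24')
<< 2019-12-24
>> kalendar.weekday()
<< Tuesday
>> kalendar.roll(n='-106')
<< 2019-09-09
>> kalendar.roll(n='-179')
<< 2019-03-14

Answer: 2019-03-14


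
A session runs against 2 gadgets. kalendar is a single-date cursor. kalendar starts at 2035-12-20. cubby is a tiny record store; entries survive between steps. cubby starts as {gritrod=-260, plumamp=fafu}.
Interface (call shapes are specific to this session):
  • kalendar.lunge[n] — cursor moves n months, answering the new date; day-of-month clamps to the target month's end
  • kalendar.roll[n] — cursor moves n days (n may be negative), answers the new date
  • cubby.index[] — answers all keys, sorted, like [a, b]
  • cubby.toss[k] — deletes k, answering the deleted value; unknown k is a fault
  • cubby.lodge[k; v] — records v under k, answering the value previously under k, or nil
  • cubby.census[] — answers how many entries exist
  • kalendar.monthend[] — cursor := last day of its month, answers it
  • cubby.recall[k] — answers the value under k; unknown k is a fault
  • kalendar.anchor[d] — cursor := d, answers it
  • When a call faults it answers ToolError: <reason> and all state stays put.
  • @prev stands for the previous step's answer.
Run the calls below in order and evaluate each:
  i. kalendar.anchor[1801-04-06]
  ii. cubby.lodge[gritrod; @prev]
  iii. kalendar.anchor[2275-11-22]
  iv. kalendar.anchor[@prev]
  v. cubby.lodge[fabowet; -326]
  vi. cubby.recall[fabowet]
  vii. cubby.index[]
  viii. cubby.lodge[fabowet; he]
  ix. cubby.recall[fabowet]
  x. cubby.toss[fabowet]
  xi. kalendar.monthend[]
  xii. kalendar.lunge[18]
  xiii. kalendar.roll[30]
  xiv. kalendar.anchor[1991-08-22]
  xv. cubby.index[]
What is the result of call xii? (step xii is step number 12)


Answer: 2277-05-30

Derivation:
[in] anchor d=1801-04-06
:: 1801-04-06
[in] lodge k=gritrod v=@prev
:: -260
[in] anchor d=2275-11-22
:: 2275-11-22
[in] anchor d=@prev
:: 2275-11-22
[in] lodge k=fabowet v=-326
:: nil
[in] recall k=fabowet
:: -326
[in] index
:: [fabowet, gritrod, plumamp]
[in] lodge k=fabowet v=he
:: -326
[in] recall k=fabowet
:: he
[in] toss k=fabowet
:: he
[in] monthend
:: 2275-11-30
[in] lunge n=18
:: 2277-05-30
[in] roll n=30
:: 2277-06-29
[in] anchor d=1991-08-22
:: 1991-08-22
[in] index
:: [gritrod, plumamp]


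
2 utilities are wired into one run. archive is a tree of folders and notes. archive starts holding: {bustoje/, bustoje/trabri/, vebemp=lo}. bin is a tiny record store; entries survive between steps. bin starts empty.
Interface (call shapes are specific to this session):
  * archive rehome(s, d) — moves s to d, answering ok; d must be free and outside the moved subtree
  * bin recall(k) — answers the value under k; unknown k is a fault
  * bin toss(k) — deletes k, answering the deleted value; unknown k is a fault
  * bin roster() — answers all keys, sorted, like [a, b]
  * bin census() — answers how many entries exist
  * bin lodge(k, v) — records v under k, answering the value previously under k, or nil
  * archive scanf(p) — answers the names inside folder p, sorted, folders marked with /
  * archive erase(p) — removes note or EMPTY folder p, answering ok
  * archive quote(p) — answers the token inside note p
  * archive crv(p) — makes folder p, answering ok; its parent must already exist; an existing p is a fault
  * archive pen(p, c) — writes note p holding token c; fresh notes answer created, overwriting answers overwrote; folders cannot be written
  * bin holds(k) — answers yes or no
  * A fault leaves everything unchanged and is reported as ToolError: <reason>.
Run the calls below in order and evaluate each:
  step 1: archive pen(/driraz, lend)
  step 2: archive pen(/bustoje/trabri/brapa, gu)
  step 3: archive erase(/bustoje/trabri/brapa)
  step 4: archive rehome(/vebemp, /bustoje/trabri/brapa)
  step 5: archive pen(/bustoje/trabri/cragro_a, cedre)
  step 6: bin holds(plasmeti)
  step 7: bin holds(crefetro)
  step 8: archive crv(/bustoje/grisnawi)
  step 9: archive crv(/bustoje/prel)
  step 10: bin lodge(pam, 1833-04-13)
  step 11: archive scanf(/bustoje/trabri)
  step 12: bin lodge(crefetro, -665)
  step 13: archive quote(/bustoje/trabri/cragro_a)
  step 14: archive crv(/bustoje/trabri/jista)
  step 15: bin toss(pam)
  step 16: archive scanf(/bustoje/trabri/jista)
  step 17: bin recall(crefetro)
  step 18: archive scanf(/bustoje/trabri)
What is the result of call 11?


Answer: [brapa, cragro_a]

Derivation:
# 1. archive pen(p='/driraz', c='lend') ~> created
# 2. archive pen(p='/bustoje/trabri/brapa', c='gu') ~> created
# 3. archive erase(p='/bustoje/trabri/brapa') ~> ok
# 4. archive rehome(s='/vebemp', d='/bustoje/trabri/brapa') ~> ok
# 5. archive pen(p='/bustoje/trabri/cragro_a', c='cedre') ~> created
# 6. bin holds(k='plasmeti') ~> no
# 7. bin holds(k='crefetro') ~> no
# 8. archive crv(p='/bustoje/grisnawi') ~> ok
# 9. archive crv(p='/bustoje/prel') ~> ok
# 10. bin lodge(k='pam', v='1833-04-13') ~> nil
# 11. archive scanf(p='/bustoje/trabri') ~> [brapa, cragro_a]
# 12. bin lodge(k='crefetro', v='-665') ~> nil
# 13. archive quote(p='/bustoje/trabri/cragro_a') ~> cedre
# 14. archive crv(p='/bustoje/trabri/jista') ~> ok
# 15. bin toss(k='pam') ~> 1833-04-13
# 16. archive scanf(p='/bustoje/trabri/jista') ~> []
# 17. bin recall(k='crefetro') ~> -665
# 18. archive scanf(p='/bustoje/trabri') ~> [brapa, cragro_a, jista/]


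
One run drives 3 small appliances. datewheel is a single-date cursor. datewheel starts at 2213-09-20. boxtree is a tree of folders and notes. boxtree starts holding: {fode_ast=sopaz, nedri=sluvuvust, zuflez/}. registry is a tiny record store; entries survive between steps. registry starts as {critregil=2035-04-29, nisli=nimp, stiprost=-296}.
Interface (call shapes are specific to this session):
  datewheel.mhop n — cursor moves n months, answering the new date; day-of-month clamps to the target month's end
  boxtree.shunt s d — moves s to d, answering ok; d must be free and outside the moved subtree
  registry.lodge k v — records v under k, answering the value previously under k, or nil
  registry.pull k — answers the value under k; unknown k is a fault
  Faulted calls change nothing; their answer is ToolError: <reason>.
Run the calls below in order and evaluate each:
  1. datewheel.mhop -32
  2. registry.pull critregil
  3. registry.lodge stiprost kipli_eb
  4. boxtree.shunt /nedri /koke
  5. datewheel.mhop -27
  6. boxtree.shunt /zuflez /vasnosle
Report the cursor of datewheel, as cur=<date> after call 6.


Answer: cur=2208-10-20

Derivation:
Now I run mhop passing n: -32: 2211-01-20.
Invoking pull passing k: critregil, yielding 2035-04-29.
I try lodge passing k: stiprost, v: kipli_eb, → -296.
Calling shunt passing s: /nedri, d: /koke, and get ok.
I invoke mhop passing n: -27, which returns 2208-10-20.
I use shunt passing s: /zuflez, d: /vasnosle, giving ok.


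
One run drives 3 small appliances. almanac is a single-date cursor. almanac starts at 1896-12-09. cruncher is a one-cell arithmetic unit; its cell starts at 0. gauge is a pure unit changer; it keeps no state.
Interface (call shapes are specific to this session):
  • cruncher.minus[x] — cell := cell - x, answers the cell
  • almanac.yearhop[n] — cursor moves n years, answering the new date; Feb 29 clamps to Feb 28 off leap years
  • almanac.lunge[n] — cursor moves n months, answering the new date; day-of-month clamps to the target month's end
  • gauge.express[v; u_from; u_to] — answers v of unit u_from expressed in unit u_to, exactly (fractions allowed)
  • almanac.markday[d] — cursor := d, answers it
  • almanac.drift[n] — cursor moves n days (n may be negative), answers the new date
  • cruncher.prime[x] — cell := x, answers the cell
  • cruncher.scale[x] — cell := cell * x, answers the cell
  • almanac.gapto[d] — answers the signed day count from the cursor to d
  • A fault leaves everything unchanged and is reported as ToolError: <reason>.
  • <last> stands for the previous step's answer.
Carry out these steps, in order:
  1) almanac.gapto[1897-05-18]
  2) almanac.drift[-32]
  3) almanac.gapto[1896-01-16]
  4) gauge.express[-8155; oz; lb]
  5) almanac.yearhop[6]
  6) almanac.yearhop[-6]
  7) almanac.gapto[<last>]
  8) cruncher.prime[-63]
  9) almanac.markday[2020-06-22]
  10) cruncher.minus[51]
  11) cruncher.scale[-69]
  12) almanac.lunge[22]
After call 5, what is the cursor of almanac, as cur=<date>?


Answer: cur=1902-11-07

Derivation:
I run almanac.gapto with d=1897-05-18, and observe 160.
I run almanac.drift with n=-32, and get 1896-11-07.
I call almanac.gapto with d=1896-01-16, — result: -296.
I invoke gauge.express with v=-8155, u_from=oz, u_to=lb, and get -8155/16.
I run almanac.yearhop with n=6, giving 1902-11-07.
I invoke almanac.yearhop with n=-6: 1896-11-07.
Calling almanac.gapto with d=<last>, and see 0.
I use cruncher.prime with x=-63, which returns -63.
Now I run almanac.markday with d=2020-06-22, yielding 2020-06-22.
Then cruncher.minus with x=51: -114.
Next I call cruncher.scale with x=-69, — result: 7866.
I invoke almanac.lunge with n=22, and see 2022-04-22.


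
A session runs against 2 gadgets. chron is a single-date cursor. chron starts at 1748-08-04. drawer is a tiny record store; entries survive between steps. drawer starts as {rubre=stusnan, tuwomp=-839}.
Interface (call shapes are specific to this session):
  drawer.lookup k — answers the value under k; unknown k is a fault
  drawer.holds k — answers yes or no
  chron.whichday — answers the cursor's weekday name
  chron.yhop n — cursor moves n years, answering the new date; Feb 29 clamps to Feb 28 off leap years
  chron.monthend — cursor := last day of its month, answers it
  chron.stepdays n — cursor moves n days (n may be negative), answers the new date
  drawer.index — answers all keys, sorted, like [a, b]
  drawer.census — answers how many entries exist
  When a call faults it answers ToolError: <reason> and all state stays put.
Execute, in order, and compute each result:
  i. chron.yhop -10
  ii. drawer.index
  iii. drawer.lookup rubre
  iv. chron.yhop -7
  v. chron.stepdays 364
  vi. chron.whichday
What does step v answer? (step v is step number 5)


==> yhop(n: -10)
<== 1738-08-04
==> index()
<== [rubre, tuwomp]
==> lookup(k: rubre)
<== stusnan
==> yhop(n: -7)
<== 1731-08-04
==> stepdays(n: 364)
<== 1732-08-02
==> whichday()
<== Saturday

Answer: 1732-08-02


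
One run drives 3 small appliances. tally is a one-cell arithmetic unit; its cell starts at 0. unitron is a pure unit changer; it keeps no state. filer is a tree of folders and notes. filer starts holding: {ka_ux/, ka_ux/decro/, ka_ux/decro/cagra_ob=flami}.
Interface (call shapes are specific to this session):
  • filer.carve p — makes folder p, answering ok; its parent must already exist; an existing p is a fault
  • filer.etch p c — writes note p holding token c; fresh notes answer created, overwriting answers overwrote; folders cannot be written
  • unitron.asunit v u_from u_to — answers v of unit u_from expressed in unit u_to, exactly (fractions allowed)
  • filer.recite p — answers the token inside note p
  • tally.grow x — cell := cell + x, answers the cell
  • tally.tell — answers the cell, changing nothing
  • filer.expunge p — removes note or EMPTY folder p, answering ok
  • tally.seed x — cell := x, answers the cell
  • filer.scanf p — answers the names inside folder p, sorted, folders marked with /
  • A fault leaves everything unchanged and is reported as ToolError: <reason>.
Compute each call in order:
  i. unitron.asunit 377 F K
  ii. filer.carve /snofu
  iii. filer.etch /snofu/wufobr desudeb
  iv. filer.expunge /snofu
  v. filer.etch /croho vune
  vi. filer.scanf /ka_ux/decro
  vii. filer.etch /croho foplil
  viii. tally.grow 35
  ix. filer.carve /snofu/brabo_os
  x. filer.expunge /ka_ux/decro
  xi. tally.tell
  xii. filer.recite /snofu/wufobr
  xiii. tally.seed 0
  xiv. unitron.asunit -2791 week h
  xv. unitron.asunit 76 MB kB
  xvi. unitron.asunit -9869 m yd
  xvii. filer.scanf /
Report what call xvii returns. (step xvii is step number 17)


Answer: [croho, ka_ux/, snofu/]

Derivation:
# 1. unitron.asunit(v: 377, u_from: F, u_to: K) -> 27889/60
# 2. filer.carve(p: /snofu) -> ok
# 3. filer.etch(p: /snofu/wufobr, c: desudeb) -> created
# 4. filer.expunge(p: /snofu) -> ToolError: not empty
# 5. filer.etch(p: /croho, c: vune) -> created
# 6. filer.scanf(p: /ka_ux/decro) -> [cagra_ob]
# 7. filer.etch(p: /croho, c: foplil) -> overwrote
# 8. tally.grow(x: 35) -> 35
# 9. filer.carve(p: /snofu/brabo_os) -> ok
# 10. filer.expunge(p: /ka_ux/decro) -> ToolError: not empty
# 11. tally.tell() -> 35
# 12. filer.recite(p: /snofu/wufobr) -> desudeb
# 13. tally.seed(x: 0) -> 0
# 14. unitron.asunit(v: -2791, u_from: week, u_to: h) -> -468888
# 15. unitron.asunit(v: 76, u_from: MB, u_to: kB) -> 76000
# 16. unitron.asunit(v: -9869, u_from: m, u_to: yd) -> -12336250/1143
# 17. filer.scanf(p: /) -> [croho, ka_ux/, snofu/]


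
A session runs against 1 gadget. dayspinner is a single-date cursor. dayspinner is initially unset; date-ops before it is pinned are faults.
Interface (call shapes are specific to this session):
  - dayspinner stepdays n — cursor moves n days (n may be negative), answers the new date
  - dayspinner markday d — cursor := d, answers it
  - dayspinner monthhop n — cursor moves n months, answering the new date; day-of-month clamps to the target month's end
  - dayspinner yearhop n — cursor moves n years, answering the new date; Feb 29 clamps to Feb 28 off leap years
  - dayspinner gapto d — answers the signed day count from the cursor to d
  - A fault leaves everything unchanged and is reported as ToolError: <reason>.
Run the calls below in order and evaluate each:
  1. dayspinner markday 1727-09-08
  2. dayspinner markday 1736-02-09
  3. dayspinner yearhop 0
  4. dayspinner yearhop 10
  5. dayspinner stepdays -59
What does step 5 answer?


Answer: 1745-12-12

Derivation:
[in] dayspinner markday 1727-09-08
:: 1727-09-08
[in] dayspinner markday 1736-02-09
:: 1736-02-09
[in] dayspinner yearhop 0
:: 1736-02-09
[in] dayspinner yearhop 10
:: 1746-02-09
[in] dayspinner stepdays -59
:: 1745-12-12


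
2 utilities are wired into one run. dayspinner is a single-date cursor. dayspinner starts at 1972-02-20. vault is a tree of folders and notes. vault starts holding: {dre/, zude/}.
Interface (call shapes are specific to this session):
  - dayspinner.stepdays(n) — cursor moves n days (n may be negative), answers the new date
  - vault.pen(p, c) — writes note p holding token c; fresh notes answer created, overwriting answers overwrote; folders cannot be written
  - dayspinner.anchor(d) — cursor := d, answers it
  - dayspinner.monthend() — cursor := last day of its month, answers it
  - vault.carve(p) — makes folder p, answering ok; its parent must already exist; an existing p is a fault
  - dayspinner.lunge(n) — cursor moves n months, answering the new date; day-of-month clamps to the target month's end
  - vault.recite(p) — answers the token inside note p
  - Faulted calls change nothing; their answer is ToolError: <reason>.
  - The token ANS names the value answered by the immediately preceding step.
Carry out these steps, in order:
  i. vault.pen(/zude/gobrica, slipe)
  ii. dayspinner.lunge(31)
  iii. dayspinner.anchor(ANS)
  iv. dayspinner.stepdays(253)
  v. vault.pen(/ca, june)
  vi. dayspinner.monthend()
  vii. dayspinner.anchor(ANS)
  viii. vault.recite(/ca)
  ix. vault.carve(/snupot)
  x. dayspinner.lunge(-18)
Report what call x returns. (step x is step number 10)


Answer: 1973-11-30

Derivation:
Step: vault.pen[p: /zude/gobrica; c: slipe]
Result: created
Step: dayspinner.lunge[n: 31]
Result: 1974-09-20
Step: dayspinner.anchor[d: ANS]
Result: 1974-09-20
Step: dayspinner.stepdays[n: 253]
Result: 1975-05-31
Step: vault.pen[p: /ca; c: june]
Result: created
Step: dayspinner.monthend[]
Result: 1975-05-31
Step: dayspinner.anchor[d: ANS]
Result: 1975-05-31
Step: vault.recite[p: /ca]
Result: june
Step: vault.carve[p: /snupot]
Result: ok
Step: dayspinner.lunge[n: -18]
Result: 1973-11-30


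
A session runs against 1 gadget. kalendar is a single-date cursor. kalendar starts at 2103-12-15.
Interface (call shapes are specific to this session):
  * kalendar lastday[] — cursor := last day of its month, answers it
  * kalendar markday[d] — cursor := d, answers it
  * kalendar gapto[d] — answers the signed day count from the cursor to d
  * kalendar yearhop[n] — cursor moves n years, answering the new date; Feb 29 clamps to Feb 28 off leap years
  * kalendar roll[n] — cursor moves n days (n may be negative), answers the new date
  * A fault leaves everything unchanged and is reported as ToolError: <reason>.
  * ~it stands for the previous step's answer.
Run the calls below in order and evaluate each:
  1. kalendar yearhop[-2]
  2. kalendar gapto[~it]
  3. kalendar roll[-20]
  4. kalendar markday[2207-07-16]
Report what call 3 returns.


>> kalendar yearhop(n→-2)
<< 2101-12-15
>> kalendar gapto(d→~it)
<< 0
>> kalendar roll(n→-20)
<< 2101-11-25
>> kalendar markday(d→2207-07-16)
<< 2207-07-16

Answer: 2101-11-25
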